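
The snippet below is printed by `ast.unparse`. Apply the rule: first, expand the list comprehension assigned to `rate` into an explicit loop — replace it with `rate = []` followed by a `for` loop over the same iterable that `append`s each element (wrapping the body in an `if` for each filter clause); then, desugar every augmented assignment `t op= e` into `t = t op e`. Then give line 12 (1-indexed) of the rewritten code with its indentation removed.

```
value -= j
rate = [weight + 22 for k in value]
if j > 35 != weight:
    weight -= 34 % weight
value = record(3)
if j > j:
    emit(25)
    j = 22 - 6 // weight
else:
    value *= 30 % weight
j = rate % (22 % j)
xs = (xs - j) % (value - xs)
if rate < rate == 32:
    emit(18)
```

Transformed code:
value = value - j
rate = []
for k in value:
    rate.append(weight + 22)
if j > 35 != weight:
    weight = weight - 34 % weight
value = record(3)
if j > j:
    emit(25)
    j = 22 - 6 // weight
else:
    value = value * (30 % weight)
j = rate % (22 % j)
xs = (xs - j) % (value - xs)
if rate < rate == 32:
    emit(18)

value = value * (30 % weight)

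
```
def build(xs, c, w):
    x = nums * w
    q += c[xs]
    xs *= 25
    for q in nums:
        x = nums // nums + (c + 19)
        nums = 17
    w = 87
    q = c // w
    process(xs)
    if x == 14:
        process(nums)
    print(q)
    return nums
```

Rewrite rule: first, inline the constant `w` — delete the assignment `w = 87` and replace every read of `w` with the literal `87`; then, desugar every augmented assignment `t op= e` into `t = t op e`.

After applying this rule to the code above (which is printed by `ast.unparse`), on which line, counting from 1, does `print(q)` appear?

Transformed code:
def build(xs, c, w):
    x = nums * 87
    q = q + c[xs]
    xs = xs * 25
    for q in nums:
        x = nums // nums + (c + 19)
        nums = 17
    q = c // 87
    process(xs)
    if x == 14:
        process(nums)
    print(q)
    return nums

12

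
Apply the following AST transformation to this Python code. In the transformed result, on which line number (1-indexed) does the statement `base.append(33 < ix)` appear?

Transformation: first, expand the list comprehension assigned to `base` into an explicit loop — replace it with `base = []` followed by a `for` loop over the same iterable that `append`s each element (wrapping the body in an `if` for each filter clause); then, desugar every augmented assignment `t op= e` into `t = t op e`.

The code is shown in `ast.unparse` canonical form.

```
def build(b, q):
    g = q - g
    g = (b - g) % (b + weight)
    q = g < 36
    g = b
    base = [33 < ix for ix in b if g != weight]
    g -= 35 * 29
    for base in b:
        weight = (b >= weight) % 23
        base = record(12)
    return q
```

9

Transformed code:
def build(b, q):
    g = q - g
    g = (b - g) % (b + weight)
    q = g < 36
    g = b
    base = []
    for ix in b:
        if g != weight:
            base.append(33 < ix)
    g = g - 35 * 29
    for base in b:
        weight = (b >= weight) % 23
        base = record(12)
    return q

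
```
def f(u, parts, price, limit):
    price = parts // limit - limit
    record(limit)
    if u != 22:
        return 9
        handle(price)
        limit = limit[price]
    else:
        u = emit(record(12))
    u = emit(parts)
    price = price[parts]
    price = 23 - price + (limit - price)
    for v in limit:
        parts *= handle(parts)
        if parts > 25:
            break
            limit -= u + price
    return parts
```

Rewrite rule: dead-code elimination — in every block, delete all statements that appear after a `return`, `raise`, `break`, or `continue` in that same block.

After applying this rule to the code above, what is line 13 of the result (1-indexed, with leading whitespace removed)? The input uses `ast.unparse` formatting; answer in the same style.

if parts > 25:

Transformed code:
def f(u, parts, price, limit):
    price = parts // limit - limit
    record(limit)
    if u != 22:
        return 9
    else:
        u = emit(record(12))
    u = emit(parts)
    price = price[parts]
    price = 23 - price + (limit - price)
    for v in limit:
        parts *= handle(parts)
        if parts > 25:
            break
    return parts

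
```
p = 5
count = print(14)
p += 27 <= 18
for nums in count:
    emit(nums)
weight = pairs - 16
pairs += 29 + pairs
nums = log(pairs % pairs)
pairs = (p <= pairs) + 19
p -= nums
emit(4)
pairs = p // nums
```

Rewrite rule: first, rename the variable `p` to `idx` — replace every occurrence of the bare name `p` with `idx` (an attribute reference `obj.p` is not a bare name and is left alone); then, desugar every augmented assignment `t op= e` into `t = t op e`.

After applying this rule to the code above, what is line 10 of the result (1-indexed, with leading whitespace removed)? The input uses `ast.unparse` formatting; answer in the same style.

Transformed code:
idx = 5
count = print(14)
idx = idx + (27 <= 18)
for nums in count:
    emit(nums)
weight = pairs - 16
pairs = pairs + (29 + pairs)
nums = log(pairs % pairs)
pairs = (idx <= pairs) + 19
idx = idx - nums
emit(4)
pairs = idx // nums

idx = idx - nums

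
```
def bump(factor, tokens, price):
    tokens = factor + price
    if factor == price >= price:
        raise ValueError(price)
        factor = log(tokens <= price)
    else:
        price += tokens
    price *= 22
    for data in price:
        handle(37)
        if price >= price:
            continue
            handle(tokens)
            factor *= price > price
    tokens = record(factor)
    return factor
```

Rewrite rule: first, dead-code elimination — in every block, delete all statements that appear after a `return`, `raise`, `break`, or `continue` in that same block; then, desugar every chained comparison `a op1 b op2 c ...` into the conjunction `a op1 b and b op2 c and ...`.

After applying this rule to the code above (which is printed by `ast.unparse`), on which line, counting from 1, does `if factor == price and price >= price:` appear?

3

Transformed code:
def bump(factor, tokens, price):
    tokens = factor + price
    if factor == price and price >= price:
        raise ValueError(price)
    else:
        price += tokens
    price *= 22
    for data in price:
        handle(37)
        if price >= price:
            continue
    tokens = record(factor)
    return factor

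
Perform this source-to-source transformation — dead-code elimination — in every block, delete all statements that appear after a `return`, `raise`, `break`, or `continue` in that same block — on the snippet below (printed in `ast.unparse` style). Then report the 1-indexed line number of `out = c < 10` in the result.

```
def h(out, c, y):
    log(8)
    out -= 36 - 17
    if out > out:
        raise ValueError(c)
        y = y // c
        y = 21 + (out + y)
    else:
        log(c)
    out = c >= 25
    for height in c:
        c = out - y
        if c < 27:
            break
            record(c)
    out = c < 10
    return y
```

Transformed code:
def h(out, c, y):
    log(8)
    out -= 36 - 17
    if out > out:
        raise ValueError(c)
    else:
        log(c)
    out = c >= 25
    for height in c:
        c = out - y
        if c < 27:
            break
    out = c < 10
    return y

13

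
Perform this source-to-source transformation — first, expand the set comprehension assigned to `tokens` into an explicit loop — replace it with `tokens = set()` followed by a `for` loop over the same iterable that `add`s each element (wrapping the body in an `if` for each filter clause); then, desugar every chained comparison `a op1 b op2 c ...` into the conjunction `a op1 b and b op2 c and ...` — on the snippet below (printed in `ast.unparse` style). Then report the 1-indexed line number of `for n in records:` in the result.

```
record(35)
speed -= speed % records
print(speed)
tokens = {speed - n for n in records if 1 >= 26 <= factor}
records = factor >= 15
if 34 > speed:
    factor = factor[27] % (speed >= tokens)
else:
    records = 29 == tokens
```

Transformed code:
record(35)
speed -= speed % records
print(speed)
tokens = set()
for n in records:
    if 1 >= 26 and 26 <= factor:
        tokens.add(speed - n)
records = factor >= 15
if 34 > speed:
    factor = factor[27] % (speed >= tokens)
else:
    records = 29 == tokens

5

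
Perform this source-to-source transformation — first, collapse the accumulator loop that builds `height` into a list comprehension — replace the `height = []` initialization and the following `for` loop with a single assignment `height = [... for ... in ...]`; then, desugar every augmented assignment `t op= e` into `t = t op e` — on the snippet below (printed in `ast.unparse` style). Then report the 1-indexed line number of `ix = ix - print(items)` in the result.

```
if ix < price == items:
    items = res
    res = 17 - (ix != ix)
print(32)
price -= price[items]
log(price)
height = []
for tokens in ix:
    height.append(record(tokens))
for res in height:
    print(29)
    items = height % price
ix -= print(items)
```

Transformed code:
if ix < price == items:
    items = res
    res = 17 - (ix != ix)
print(32)
price = price - price[items]
log(price)
height = [record(tokens) for tokens in ix]
for res in height:
    print(29)
    items = height % price
ix = ix - print(items)

11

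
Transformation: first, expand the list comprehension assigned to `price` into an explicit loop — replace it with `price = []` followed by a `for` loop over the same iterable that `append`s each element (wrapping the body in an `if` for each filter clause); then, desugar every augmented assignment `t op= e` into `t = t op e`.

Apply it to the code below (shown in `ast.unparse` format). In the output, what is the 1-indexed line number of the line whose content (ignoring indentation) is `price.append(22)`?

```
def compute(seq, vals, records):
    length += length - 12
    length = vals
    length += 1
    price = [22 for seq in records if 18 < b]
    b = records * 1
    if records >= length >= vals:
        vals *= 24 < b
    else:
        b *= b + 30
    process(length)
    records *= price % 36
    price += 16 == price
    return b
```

Transformed code:
def compute(seq, vals, records):
    length = length + (length - 12)
    length = vals
    length = length + 1
    price = []
    for seq in records:
        if 18 < b:
            price.append(22)
    b = records * 1
    if records >= length >= vals:
        vals = vals * (24 < b)
    else:
        b = b * (b + 30)
    process(length)
    records = records * (price % 36)
    price = price + (16 == price)
    return b

8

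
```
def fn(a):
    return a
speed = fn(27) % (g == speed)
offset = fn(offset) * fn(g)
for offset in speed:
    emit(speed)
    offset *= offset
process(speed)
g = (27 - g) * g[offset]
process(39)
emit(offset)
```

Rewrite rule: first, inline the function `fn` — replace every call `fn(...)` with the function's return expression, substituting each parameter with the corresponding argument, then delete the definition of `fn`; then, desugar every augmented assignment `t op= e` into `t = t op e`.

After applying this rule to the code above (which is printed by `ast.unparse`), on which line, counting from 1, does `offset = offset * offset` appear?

5

Transformed code:
speed = 27 % (g == speed)
offset = offset * g
for offset in speed:
    emit(speed)
    offset = offset * offset
process(speed)
g = (27 - g) * g[offset]
process(39)
emit(offset)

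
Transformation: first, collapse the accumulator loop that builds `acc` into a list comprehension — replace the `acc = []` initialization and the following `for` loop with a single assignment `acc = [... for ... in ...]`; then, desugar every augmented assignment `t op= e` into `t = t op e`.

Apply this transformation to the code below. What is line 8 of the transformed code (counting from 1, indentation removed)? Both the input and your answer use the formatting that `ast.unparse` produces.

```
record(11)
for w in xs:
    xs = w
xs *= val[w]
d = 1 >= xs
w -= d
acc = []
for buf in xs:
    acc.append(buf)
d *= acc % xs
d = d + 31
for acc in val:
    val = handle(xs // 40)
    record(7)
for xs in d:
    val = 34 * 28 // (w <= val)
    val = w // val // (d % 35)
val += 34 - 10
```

Transformed code:
record(11)
for w in xs:
    xs = w
xs = xs * val[w]
d = 1 >= xs
w = w - d
acc = [buf for buf in xs]
d = d * (acc % xs)
d = d + 31
for acc in val:
    val = handle(xs // 40)
    record(7)
for xs in d:
    val = 34 * 28 // (w <= val)
    val = w // val // (d % 35)
val = val + (34 - 10)

d = d * (acc % xs)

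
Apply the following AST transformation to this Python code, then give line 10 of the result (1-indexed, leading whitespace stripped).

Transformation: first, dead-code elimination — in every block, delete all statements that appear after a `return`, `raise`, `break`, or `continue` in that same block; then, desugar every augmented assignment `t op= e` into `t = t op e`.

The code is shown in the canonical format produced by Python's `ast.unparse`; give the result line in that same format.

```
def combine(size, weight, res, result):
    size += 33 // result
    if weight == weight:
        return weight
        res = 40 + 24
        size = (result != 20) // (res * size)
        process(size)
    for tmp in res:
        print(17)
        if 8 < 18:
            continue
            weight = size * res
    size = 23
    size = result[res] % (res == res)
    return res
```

size = result[res] % (res == res)

Transformed code:
def combine(size, weight, res, result):
    size = size + 33 // result
    if weight == weight:
        return weight
    for tmp in res:
        print(17)
        if 8 < 18:
            continue
    size = 23
    size = result[res] % (res == res)
    return res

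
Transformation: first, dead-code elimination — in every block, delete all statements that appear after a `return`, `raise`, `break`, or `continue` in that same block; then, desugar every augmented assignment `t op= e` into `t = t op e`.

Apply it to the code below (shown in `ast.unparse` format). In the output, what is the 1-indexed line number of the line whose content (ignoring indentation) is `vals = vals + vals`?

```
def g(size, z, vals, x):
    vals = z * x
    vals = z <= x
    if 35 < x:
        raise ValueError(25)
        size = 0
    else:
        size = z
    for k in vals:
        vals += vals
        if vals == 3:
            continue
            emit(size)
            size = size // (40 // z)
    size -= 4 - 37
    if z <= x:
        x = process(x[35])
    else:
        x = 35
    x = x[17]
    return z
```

Transformed code:
def g(size, z, vals, x):
    vals = z * x
    vals = z <= x
    if 35 < x:
        raise ValueError(25)
    else:
        size = z
    for k in vals:
        vals = vals + vals
        if vals == 3:
            continue
    size = size - (4 - 37)
    if z <= x:
        x = process(x[35])
    else:
        x = 35
    x = x[17]
    return z

9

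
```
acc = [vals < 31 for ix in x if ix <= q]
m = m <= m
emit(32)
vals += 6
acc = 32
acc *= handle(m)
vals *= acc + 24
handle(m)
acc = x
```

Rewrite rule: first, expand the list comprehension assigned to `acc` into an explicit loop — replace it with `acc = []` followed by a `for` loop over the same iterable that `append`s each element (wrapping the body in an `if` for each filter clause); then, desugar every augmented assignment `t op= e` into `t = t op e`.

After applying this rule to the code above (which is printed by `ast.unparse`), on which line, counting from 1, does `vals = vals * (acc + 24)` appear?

Transformed code:
acc = []
for ix in x:
    if ix <= q:
        acc.append(vals < 31)
m = m <= m
emit(32)
vals = vals + 6
acc = 32
acc = acc * handle(m)
vals = vals * (acc + 24)
handle(m)
acc = x

10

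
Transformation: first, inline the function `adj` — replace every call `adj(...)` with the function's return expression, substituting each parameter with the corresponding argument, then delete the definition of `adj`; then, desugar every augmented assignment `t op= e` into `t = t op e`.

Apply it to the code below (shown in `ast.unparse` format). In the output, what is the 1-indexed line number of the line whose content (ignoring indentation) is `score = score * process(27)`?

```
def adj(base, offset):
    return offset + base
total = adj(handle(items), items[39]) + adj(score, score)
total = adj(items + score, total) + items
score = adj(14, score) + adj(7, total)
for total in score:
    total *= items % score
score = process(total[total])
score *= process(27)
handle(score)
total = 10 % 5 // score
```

7

Transformed code:
total = items[39] + handle(items) + (score + score)
total = total + (items + score) + items
score = score + 14 + (total + 7)
for total in score:
    total = total * (items % score)
score = process(total[total])
score = score * process(27)
handle(score)
total = 10 % 5 // score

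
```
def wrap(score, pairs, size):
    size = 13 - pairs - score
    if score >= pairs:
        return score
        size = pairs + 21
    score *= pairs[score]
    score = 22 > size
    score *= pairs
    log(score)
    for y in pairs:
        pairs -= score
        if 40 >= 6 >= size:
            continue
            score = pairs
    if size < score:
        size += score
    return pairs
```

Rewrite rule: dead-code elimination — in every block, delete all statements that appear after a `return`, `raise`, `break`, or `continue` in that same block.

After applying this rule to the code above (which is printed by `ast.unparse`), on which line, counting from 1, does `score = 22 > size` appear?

6

Transformed code:
def wrap(score, pairs, size):
    size = 13 - pairs - score
    if score >= pairs:
        return score
    score *= pairs[score]
    score = 22 > size
    score *= pairs
    log(score)
    for y in pairs:
        pairs -= score
        if 40 >= 6 >= size:
            continue
    if size < score:
        size += score
    return pairs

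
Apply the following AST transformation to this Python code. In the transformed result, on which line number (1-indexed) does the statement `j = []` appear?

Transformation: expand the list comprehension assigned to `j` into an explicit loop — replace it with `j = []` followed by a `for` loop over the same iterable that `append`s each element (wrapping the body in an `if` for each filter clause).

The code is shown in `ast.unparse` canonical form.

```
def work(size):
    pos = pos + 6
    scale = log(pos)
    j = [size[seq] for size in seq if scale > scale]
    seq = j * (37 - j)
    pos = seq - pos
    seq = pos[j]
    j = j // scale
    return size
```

Transformed code:
def work(size):
    pos = pos + 6
    scale = log(pos)
    j = []
    for size in seq:
        if scale > scale:
            j.append(size[seq])
    seq = j * (37 - j)
    pos = seq - pos
    seq = pos[j]
    j = j // scale
    return size

4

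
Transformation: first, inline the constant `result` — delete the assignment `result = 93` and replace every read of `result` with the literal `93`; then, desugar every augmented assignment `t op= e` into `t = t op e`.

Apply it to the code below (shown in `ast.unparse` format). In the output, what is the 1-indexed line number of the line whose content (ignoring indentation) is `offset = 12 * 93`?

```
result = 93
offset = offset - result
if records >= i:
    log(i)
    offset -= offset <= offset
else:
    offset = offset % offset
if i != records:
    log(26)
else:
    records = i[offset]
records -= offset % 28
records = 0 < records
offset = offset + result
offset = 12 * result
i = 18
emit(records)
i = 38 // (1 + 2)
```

Transformed code:
offset = offset - 93
if records >= i:
    log(i)
    offset = offset - (offset <= offset)
else:
    offset = offset % offset
if i != records:
    log(26)
else:
    records = i[offset]
records = records - offset % 28
records = 0 < records
offset = offset + 93
offset = 12 * 93
i = 18
emit(records)
i = 38 // (1 + 2)

14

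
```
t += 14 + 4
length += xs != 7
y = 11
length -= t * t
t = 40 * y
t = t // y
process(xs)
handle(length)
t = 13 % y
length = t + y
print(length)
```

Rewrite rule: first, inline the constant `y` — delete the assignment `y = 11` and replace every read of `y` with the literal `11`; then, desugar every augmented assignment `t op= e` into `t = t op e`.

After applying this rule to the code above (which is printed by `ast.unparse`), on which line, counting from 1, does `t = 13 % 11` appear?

Transformed code:
t = t + (14 + 4)
length = length + (xs != 7)
length = length - t * t
t = 40 * 11
t = t // 11
process(xs)
handle(length)
t = 13 % 11
length = t + 11
print(length)

8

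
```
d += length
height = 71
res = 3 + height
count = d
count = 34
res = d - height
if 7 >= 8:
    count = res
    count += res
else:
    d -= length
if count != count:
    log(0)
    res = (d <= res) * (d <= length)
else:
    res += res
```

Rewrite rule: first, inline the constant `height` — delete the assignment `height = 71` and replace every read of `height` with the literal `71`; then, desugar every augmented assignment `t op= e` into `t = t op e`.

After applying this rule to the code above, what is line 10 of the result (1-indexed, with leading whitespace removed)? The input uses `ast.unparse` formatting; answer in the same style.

d = d - length

Transformed code:
d = d + length
res = 3 + 71
count = d
count = 34
res = d - 71
if 7 >= 8:
    count = res
    count = count + res
else:
    d = d - length
if count != count:
    log(0)
    res = (d <= res) * (d <= length)
else:
    res = res + res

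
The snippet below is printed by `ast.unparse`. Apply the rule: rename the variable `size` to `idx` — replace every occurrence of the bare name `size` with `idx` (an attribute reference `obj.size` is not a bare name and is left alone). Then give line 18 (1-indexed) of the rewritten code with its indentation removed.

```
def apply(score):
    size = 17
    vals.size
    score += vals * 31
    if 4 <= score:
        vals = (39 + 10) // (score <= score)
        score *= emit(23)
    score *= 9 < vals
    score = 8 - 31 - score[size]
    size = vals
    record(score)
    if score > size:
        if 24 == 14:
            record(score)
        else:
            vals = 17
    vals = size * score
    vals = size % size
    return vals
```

Transformed code:
def apply(score):
    idx = 17
    vals.size
    score += vals * 31
    if 4 <= score:
        vals = (39 + 10) // (score <= score)
        score *= emit(23)
    score *= 9 < vals
    score = 8 - 31 - score[idx]
    idx = vals
    record(score)
    if score > idx:
        if 24 == 14:
            record(score)
        else:
            vals = 17
    vals = idx * score
    vals = idx % idx
    return vals

vals = idx % idx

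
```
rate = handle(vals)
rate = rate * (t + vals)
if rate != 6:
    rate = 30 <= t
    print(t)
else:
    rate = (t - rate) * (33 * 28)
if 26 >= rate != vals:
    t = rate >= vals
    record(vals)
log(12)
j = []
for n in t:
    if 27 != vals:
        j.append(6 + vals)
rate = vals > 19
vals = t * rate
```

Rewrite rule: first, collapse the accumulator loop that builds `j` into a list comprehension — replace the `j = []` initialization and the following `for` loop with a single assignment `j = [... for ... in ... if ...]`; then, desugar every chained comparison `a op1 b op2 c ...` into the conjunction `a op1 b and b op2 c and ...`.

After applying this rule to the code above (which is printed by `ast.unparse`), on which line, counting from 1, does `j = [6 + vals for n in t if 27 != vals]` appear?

Transformed code:
rate = handle(vals)
rate = rate * (t + vals)
if rate != 6:
    rate = 30 <= t
    print(t)
else:
    rate = (t - rate) * (33 * 28)
if 26 >= rate and rate != vals:
    t = rate >= vals
    record(vals)
log(12)
j = [6 + vals for n in t if 27 != vals]
rate = vals > 19
vals = t * rate

12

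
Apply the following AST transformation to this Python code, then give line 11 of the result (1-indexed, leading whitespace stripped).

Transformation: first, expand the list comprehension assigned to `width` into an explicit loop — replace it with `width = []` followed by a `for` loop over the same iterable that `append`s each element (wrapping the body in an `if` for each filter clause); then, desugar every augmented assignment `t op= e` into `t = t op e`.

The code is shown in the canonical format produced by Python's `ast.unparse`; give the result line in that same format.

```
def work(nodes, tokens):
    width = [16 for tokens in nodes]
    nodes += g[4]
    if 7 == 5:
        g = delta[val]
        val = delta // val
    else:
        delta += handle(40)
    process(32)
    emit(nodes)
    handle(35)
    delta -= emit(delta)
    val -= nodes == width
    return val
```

process(32)

Transformed code:
def work(nodes, tokens):
    width = []
    for tokens in nodes:
        width.append(16)
    nodes = nodes + g[4]
    if 7 == 5:
        g = delta[val]
        val = delta // val
    else:
        delta = delta + handle(40)
    process(32)
    emit(nodes)
    handle(35)
    delta = delta - emit(delta)
    val = val - (nodes == width)
    return val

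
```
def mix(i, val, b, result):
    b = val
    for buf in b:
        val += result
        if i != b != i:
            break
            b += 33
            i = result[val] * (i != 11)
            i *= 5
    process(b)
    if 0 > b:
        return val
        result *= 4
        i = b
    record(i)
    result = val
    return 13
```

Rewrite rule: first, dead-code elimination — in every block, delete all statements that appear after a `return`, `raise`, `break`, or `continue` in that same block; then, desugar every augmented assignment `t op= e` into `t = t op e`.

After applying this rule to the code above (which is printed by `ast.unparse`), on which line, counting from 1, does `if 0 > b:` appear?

Transformed code:
def mix(i, val, b, result):
    b = val
    for buf in b:
        val = val + result
        if i != b != i:
            break
    process(b)
    if 0 > b:
        return val
    record(i)
    result = val
    return 13

8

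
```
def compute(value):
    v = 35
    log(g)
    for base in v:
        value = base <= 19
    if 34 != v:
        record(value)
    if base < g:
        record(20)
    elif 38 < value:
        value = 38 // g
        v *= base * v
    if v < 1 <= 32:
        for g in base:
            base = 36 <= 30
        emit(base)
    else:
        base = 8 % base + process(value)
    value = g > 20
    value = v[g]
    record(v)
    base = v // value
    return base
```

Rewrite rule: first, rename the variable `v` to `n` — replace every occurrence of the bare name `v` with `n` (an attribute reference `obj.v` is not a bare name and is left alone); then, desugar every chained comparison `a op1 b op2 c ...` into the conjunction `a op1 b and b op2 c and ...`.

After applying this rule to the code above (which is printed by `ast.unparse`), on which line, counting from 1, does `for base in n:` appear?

Transformed code:
def compute(value):
    n = 35
    log(g)
    for base in n:
        value = base <= 19
    if 34 != n:
        record(value)
    if base < g:
        record(20)
    elif 38 < value:
        value = 38 // g
        n *= base * n
    if n < 1 and 1 <= 32:
        for g in base:
            base = 36 <= 30
        emit(base)
    else:
        base = 8 % base + process(value)
    value = g > 20
    value = n[g]
    record(n)
    base = n // value
    return base

4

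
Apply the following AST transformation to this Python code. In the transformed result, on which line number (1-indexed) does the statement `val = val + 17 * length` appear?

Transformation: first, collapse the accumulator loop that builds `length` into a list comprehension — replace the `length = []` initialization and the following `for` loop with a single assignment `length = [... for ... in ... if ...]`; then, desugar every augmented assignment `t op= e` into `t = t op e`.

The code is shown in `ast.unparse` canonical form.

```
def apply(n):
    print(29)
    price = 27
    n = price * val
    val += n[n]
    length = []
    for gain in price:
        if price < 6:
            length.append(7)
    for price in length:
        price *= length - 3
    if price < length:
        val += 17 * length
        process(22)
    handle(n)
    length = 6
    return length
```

Transformed code:
def apply(n):
    print(29)
    price = 27
    n = price * val
    val = val + n[n]
    length = [7 for gain in price if price < 6]
    for price in length:
        price = price * (length - 3)
    if price < length:
        val = val + 17 * length
        process(22)
    handle(n)
    length = 6
    return length

10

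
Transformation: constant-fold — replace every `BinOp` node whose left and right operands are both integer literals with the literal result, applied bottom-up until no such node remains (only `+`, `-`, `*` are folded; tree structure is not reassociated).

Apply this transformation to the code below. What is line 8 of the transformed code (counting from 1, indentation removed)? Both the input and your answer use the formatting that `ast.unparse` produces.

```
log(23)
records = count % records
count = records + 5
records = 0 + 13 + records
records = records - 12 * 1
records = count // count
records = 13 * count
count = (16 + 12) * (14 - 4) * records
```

count = 280 * records

Transformed code:
log(23)
records = count % records
count = records + 5
records = 13 + records
records = records - 12
records = count // count
records = 13 * count
count = 280 * records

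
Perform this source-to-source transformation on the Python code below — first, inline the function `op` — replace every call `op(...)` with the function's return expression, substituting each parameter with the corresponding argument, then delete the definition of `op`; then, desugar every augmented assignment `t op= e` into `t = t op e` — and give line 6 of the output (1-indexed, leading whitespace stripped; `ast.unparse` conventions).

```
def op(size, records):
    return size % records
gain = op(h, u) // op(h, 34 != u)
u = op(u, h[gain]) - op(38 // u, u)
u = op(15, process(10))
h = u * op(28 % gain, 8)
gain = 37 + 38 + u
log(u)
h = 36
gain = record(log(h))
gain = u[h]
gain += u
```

Transformed code:
gain = h % u // (h % (34 != u))
u = u % h[gain] - 38 // u % u
u = 15 % process(10)
h = u * (28 % gain % 8)
gain = 37 + 38 + u
log(u)
h = 36
gain = record(log(h))
gain = u[h]
gain = gain + u

log(u)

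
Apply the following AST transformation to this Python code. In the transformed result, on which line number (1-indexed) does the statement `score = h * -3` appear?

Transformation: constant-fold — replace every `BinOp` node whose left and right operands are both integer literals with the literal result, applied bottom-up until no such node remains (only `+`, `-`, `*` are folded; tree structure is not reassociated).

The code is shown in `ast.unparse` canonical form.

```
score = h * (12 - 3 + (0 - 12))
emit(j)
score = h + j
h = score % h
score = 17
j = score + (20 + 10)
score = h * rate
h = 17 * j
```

1

Transformed code:
score = h * -3
emit(j)
score = h + j
h = score % h
score = 17
j = score + 30
score = h * rate
h = 17 * j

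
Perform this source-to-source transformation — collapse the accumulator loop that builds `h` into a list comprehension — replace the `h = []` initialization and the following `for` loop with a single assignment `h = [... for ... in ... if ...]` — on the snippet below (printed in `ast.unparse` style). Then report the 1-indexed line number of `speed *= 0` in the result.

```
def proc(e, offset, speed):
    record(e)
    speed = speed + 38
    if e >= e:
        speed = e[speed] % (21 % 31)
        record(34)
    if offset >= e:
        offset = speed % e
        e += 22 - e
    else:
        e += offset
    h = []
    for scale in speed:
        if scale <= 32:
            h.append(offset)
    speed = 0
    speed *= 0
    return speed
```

14

Transformed code:
def proc(e, offset, speed):
    record(e)
    speed = speed + 38
    if e >= e:
        speed = e[speed] % (21 % 31)
        record(34)
    if offset >= e:
        offset = speed % e
        e += 22 - e
    else:
        e += offset
    h = [offset for scale in speed if scale <= 32]
    speed = 0
    speed *= 0
    return speed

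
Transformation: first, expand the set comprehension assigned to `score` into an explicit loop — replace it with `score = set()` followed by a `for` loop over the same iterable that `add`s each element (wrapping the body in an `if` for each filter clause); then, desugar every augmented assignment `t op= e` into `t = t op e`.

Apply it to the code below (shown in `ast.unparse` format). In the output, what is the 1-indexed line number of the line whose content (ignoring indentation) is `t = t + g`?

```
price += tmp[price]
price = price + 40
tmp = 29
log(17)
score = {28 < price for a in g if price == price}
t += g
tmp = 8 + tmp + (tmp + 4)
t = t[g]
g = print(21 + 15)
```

Transformed code:
price = price + tmp[price]
price = price + 40
tmp = 29
log(17)
score = set()
for a in g:
    if price == price:
        score.add(28 < price)
t = t + g
tmp = 8 + tmp + (tmp + 4)
t = t[g]
g = print(21 + 15)

9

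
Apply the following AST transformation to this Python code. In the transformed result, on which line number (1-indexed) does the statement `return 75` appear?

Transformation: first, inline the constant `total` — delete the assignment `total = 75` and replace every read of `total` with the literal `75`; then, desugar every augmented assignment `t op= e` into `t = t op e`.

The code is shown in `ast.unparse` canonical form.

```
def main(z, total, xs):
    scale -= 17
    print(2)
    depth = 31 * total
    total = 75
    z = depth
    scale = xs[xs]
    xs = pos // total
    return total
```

8

Transformed code:
def main(z, total, xs):
    scale = scale - 17
    print(2)
    depth = 31 * 75
    z = depth
    scale = xs[xs]
    xs = pos // 75
    return 75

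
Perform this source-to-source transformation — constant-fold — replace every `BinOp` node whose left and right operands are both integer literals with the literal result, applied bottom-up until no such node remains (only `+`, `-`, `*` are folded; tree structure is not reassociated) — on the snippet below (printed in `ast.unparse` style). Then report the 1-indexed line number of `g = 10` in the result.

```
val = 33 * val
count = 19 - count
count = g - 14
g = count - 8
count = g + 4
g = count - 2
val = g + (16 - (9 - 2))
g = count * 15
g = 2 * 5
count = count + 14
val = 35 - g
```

Transformed code:
val = 33 * val
count = 19 - count
count = g - 14
g = count - 8
count = g + 4
g = count - 2
val = g + 9
g = count * 15
g = 10
count = count + 14
val = 35 - g

9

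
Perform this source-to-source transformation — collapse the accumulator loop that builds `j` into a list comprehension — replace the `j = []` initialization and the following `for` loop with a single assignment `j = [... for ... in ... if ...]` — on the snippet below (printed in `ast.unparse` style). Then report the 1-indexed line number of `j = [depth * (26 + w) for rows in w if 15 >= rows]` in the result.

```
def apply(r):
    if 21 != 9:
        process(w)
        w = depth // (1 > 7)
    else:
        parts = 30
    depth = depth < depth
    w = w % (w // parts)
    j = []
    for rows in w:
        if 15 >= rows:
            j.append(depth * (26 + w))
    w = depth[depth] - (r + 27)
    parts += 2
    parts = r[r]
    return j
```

9

Transformed code:
def apply(r):
    if 21 != 9:
        process(w)
        w = depth // (1 > 7)
    else:
        parts = 30
    depth = depth < depth
    w = w % (w // parts)
    j = [depth * (26 + w) for rows in w if 15 >= rows]
    w = depth[depth] - (r + 27)
    parts += 2
    parts = r[r]
    return j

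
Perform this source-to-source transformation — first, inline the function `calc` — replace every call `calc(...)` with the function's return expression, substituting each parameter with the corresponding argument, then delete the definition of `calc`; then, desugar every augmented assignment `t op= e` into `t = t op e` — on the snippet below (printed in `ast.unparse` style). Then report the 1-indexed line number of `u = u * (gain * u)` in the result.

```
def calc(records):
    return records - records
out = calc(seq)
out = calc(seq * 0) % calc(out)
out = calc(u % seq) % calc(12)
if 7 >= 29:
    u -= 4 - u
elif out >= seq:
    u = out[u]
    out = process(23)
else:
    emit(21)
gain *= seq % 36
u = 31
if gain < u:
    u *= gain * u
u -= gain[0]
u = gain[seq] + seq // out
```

14

Transformed code:
out = seq - seq
out = (seq * 0 - seq * 0) % (out - out)
out = (u % seq - u % seq) % (12 - 12)
if 7 >= 29:
    u = u - (4 - u)
elif out >= seq:
    u = out[u]
    out = process(23)
else:
    emit(21)
gain = gain * (seq % 36)
u = 31
if gain < u:
    u = u * (gain * u)
u = u - gain[0]
u = gain[seq] + seq // out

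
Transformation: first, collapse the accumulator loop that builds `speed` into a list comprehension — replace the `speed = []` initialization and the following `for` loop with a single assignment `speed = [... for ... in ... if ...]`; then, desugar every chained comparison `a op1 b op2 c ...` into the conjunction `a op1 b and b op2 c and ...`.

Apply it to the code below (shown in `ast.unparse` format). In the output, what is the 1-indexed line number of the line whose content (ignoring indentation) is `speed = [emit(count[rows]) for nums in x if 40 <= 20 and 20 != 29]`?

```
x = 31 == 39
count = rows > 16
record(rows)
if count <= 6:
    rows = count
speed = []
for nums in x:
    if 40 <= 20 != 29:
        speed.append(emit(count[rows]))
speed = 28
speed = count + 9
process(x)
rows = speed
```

6

Transformed code:
x = 31 == 39
count = rows > 16
record(rows)
if count <= 6:
    rows = count
speed = [emit(count[rows]) for nums in x if 40 <= 20 and 20 != 29]
speed = 28
speed = count + 9
process(x)
rows = speed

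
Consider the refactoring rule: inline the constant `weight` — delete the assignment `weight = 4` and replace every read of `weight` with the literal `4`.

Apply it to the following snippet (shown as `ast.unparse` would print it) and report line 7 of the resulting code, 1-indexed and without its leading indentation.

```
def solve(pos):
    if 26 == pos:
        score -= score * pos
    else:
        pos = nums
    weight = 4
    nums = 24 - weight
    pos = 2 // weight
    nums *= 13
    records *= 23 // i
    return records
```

pos = 2 // 4

Transformed code:
def solve(pos):
    if 26 == pos:
        score -= score * pos
    else:
        pos = nums
    nums = 24 - 4
    pos = 2 // 4
    nums *= 13
    records *= 23 // i
    return records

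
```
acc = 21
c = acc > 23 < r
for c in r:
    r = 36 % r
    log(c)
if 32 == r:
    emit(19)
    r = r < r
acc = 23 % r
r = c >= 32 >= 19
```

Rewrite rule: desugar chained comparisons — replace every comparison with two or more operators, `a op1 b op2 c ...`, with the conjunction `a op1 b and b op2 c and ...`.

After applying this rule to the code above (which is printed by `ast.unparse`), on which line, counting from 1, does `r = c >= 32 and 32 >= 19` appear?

Transformed code:
acc = 21
c = acc > 23 and 23 < r
for c in r:
    r = 36 % r
    log(c)
if 32 == r:
    emit(19)
    r = r < r
acc = 23 % r
r = c >= 32 and 32 >= 19

10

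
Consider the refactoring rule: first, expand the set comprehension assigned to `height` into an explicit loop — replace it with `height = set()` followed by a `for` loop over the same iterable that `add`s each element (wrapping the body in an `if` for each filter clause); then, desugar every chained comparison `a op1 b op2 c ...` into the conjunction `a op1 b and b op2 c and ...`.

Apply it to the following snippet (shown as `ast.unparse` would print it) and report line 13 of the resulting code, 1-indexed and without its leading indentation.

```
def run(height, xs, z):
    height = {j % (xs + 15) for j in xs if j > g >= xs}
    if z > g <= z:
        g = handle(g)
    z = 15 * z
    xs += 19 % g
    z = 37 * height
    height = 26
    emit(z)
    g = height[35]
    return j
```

g = height[35]

Transformed code:
def run(height, xs, z):
    height = set()
    for j in xs:
        if j > g and g >= xs:
            height.add(j % (xs + 15))
    if z > g and g <= z:
        g = handle(g)
    z = 15 * z
    xs += 19 % g
    z = 37 * height
    height = 26
    emit(z)
    g = height[35]
    return j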